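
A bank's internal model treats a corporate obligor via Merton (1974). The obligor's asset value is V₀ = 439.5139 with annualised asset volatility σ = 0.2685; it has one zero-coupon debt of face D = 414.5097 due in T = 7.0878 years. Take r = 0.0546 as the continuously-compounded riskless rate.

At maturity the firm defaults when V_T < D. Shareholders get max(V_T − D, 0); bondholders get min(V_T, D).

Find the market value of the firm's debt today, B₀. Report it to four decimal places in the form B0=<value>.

d₁ = [ln(V₀/D) + (r + σ²/2)T] / (σ√T)
   = [ln(439.5139/414.5097) + (0.0546 + 0.5·0.2685²)·7.0878] / (0.2685·√7.0878)
   = [0.058573 + 0.642482] / 0.714825 = 0.980735
d₂ = d₁ − σ√T = 0.980735 − 0.714825 = 0.265910
N(d₁) = 0.836638,  N(d₂) = 0.604846,  e^(−rT) = 0.679095
E₀ = V₀·N(d₁) − D·e^(−rT)·N(d₂)
   = 439.5139·0.836638 − 414.5097·0.679095·0.604846 = 197.455228
B₀ = V₀ − E₀ = 439.5139 − 197.455228 = 242.058672

B0=242.0587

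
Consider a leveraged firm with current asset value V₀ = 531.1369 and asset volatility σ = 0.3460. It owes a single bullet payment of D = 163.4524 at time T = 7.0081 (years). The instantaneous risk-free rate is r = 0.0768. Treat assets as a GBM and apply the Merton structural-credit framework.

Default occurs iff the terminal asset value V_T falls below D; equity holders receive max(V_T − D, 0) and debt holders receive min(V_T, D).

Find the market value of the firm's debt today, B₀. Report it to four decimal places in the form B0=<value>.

B0=93.1737

d₁ = [ln(V₀/D) + (r + σ²/2)T] / (σ√T)
   = [ln(531.1369/163.4524) + (0.0768 + 0.5·0.3460²)·7.0081] / (0.3460·√7.0081)
   = [1.178498 + 0.957713] / 0.915959 = 2.332211
d₂ = d₁ − σ√T = 2.332211 − 0.915959 = 1.416252
N(d₁) = 0.990155,  N(d₂) = 0.921649,  e^(−rT) = 0.583785
E₀ = V₀·N(d₁) − D·e^(−rT)·N(d₂)
   = 531.1369·0.990155 − 163.4524·0.583785·0.921649 = 437.963197
B₀ = V₀ − E₀ = 531.1369 − 437.963197 = 93.173703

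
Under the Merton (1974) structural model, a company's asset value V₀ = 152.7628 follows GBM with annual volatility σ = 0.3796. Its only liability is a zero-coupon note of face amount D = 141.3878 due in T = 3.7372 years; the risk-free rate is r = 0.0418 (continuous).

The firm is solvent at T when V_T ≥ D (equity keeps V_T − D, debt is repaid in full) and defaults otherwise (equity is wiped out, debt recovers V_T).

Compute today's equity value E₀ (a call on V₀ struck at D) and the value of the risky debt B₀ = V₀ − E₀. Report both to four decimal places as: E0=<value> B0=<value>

d₁ = [ln(V₀/D) + (r + σ²/2)T] / (σ√T)
   = [ln(152.7628/141.3878) + (0.0418 + 0.5·0.3796²)·3.7372] / (0.3796·√3.7372)
   = [0.077380 + 0.425473] / 0.733837 = 0.685238
d₂ = d₁ − σ√T = 0.685238 − 0.733837 = -0.048598
N(d₁) = 0.753403,  N(d₂) = 0.480620,  e^(−rT) = 0.855375
E₀ = V₀·N(d₁) − D·e^(−rT)·N(d₂)
   = 152.7628·0.753403 − 141.3878·0.855375·0.480620 = 56.966015
B₀ = V₀ − E₀ = 152.7628 − 56.966015 = 95.796785

E0=56.9660 B0=95.7968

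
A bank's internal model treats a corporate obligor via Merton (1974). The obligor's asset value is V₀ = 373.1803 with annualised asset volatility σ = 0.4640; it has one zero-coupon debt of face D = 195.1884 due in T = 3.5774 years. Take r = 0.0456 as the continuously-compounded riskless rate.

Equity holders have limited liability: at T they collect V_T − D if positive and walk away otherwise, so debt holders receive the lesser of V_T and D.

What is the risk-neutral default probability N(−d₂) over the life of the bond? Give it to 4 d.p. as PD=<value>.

PD=0.3136

d₁ = [ln(V₀/D) + (r + σ²/2)T] / (σ√T)
   = [ln(373.1803/195.1884) + (0.0456 + 0.5·0.4640²)·3.5774] / (0.4640·√3.5774)
   = [0.648096 + 0.548229] / 0.877610 = 1.363163
d₂ = d₁ − σ√T = 1.363163 − 0.877610 = 0.485553
risk-neutral PD = N(−d₂) = N(-0.485553) = 0.313642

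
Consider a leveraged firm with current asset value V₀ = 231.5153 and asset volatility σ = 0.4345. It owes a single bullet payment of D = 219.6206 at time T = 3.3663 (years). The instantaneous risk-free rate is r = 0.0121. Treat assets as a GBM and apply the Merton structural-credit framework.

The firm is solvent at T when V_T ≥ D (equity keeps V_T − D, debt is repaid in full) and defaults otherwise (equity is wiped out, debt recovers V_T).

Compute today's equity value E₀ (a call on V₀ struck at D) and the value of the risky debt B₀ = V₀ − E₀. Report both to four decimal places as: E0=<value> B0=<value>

d₁ = [ln(V₀/D) + (r + σ²/2)T] / (σ√T)
   = [ln(231.5153/219.6206) + (0.0121 + 0.5·0.4345²)·3.3663] / (0.4345·√3.3663)
   = [0.052744 + 0.358495] / 0.797198 = 0.515856
d₂ = d₁ − σ√T = 0.515856 − 0.797198 = -0.281342
N(d₁) = 0.697022,  N(d₂) = 0.389224,  e^(−rT) = 0.960086
E₀ = V₀·N(d₁) − D·e^(−rT)·N(d₂)
   = 231.5153·0.697022 − 219.6206·0.960086·0.389224 = 79.301652
B₀ = V₀ − E₀ = 231.5153 − 79.301652 = 152.213648

E0=79.3017 B0=152.2136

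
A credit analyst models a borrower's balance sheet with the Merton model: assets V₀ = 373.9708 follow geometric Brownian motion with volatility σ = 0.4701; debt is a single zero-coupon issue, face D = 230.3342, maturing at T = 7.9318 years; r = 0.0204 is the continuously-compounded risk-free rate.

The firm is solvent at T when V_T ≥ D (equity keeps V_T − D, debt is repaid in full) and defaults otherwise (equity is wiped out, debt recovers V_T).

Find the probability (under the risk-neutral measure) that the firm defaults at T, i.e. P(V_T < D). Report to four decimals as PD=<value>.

PD=0.5690

d₁ = [ln(V₀/D) + (r + σ²/2)T] / (σ√T)
   = [ln(373.9708/230.3342) + (0.0204 + 0.5·0.4701²)·7.9318] / (0.4701·√7.9318)
   = [0.484646 + 1.038249] / 1.323964 = 1.150254
d₂ = d₁ − σ√T = 1.150254 − 1.323964 = -0.173709
risk-neutral PD = N(−d₂) = N(0.173709) = 0.568953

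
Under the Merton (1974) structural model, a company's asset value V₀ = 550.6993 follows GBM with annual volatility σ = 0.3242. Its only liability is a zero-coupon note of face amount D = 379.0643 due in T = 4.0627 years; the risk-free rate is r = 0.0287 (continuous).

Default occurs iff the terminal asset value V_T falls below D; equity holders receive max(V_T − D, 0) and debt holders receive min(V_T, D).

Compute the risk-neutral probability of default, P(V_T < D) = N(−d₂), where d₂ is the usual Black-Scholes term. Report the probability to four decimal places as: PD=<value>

PD=0.3361

d₁ = [ln(V₀/D) + (r + σ²/2)T] / (σ√T)
   = [ln(550.6993/379.0643) + (0.0287 + 0.5·0.3242²)·4.0627] / (0.3242·√4.0627)
   = [0.373483 + 0.330106] / 0.653462 = 1.076710
d₂ = d₁ − σ√T = 1.076710 − 0.653462 = 0.423248
risk-neutral PD = N(−d₂) = N(-0.423248) = 0.336057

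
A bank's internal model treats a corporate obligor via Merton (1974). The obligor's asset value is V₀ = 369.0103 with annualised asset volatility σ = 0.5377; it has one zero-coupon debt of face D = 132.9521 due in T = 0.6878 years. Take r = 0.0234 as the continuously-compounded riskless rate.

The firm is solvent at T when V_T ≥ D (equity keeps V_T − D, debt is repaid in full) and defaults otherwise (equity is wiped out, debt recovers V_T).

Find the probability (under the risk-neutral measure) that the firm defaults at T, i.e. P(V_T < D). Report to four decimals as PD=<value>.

PD=0.0178

d₁ = [ln(V₀/D) + (r + σ²/2)T] / (σ√T)
   = [ln(369.0103/132.9521) + (0.0234 + 0.5·0.5377²)·0.6878] / (0.5377·√0.6878)
   = [1.020836 + 0.115523] / 0.445935 = 2.548264
d₂ = d₁ − σ√T = 2.548264 − 0.445935 = 2.102329
risk-neutral PD = N(−d₂) = N(-2.102329) = 0.017762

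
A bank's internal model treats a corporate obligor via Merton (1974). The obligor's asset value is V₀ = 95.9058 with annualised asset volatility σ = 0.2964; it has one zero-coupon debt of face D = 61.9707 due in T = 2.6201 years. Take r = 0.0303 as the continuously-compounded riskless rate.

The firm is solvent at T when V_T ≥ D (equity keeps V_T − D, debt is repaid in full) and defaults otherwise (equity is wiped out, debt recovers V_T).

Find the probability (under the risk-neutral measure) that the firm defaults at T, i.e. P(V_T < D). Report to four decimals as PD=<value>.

PD=0.2016

d₁ = [ln(V₀/D) + (r + σ²/2)T] / (σ√T)
   = [ln(95.9058/61.9707) + (0.0303 + 0.5·0.2964²)·2.6201] / (0.2964·√2.6201)
   = [0.436705 + 0.194481] / 0.479774 = 1.315588
d₂ = d₁ − σ√T = 1.315588 − 0.479774 = 0.835814
risk-neutral PD = N(−d₂) = N(-0.835814) = 0.201630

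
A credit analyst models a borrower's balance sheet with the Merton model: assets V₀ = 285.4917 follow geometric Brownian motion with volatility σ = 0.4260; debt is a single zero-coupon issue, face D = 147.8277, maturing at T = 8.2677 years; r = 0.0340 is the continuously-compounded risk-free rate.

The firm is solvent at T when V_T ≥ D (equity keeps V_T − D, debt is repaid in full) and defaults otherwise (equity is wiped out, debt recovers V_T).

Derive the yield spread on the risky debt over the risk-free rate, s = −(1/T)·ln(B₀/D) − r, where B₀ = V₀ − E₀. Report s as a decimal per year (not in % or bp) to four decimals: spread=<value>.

d₁ = [ln(V₀/D) + (r + σ²/2)T] / (σ√T)
   = [ln(285.4917/147.8277) + (0.0340 + 0.5·0.4260²)·8.2677] / (0.4260·√8.2677)
   = [0.658166 + 1.031296] / 1.224904 = 1.379261
d₂ = d₁ − σ√T = 1.379261 − 1.224904 = 0.154357
N(d₁) = 0.916093,  N(d₂) = 0.561336,  e^(−rT) = 0.754951
E₀ = V₀·N(d₁) − D·e^(−rT)·N(d₂)
   = 285.4917·0.916093 − 147.8277·0.754951·0.561336 = 198.890272
B₀ = V₀ − E₀ = 285.4917 − 198.890272 = 86.601428
spread = −(1/T)·ln(B₀/D) − r = −(1/8.2677)·ln(86.601428/147.8277) − 0.0340 = 0.03067713

spread=0.0307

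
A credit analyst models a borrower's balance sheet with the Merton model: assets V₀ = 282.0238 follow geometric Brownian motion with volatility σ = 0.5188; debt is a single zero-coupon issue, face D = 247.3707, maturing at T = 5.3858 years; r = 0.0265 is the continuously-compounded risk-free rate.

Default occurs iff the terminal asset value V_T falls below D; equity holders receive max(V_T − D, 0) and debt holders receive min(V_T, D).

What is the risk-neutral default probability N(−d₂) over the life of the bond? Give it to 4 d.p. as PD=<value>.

PD=0.6460

d₁ = [ln(V₀/D) + (r + σ²/2)T] / (σ√T)
   = [ln(282.0238/247.3707) + (0.0265 + 0.5·0.5188²)·5.3858] / (0.5188·√5.3858)
   = [0.131103 + 0.867527] / 1.203996 = 0.829430
d₂ = d₁ − σ√T = 0.829430 − 1.203996 = -0.374566
risk-neutral PD = N(−d₂) = N(0.374566) = 0.646008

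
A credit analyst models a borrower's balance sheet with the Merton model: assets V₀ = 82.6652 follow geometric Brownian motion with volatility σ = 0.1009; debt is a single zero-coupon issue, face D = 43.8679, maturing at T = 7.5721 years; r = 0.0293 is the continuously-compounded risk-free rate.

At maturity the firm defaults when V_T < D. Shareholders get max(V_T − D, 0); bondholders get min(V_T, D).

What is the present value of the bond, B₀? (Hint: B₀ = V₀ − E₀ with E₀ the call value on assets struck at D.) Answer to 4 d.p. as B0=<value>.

d₁ = [ln(V₀/D) + (r + σ²/2)T] / (σ√T)
   = [ln(82.6652/43.8679) + (0.0293 + 0.5·0.1009²)·7.5721] / (0.1009·√7.5721)
   = [0.633616 + 0.260408] / 0.277651 = 3.219953
d₂ = d₁ − σ√T = 3.219953 − 0.277651 = 2.942302
N(d₁) = 0.999359,  N(d₂) = 0.998371,  e^(−rT) = 0.801025
E₀ = V₀·N(d₁) − D·e^(−rT)·N(d₂)
   = 82.6652·0.999359 − 43.8679·0.801025·0.998371 = 47.530140
B₀ = V₀ − E₀ = 82.6652 − 47.530140 = 35.135060

B0=35.1351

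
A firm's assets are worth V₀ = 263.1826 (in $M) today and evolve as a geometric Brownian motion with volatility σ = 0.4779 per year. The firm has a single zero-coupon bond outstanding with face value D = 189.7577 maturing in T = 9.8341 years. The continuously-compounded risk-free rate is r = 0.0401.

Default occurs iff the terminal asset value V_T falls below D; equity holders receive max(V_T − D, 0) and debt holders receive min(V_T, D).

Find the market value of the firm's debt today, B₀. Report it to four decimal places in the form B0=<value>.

d₁ = [ln(V₀/D) + (r + σ²/2)T] / (σ√T)
   = [ln(263.1826/189.7577) + (0.0401 + 0.5·0.4779²)·9.8341] / (0.4779·√9.8341)
   = [0.327100 + 1.517345] / 1.498664 = 1.230726
d₂ = d₁ − σ√T = 1.230726 − 1.498664 = -0.267938
N(d₁) = 0.890787,  N(d₂) = 0.394373,  e^(−rT) = 0.674120
E₀ = V₀·N(d₁) − D·e^(−rT)·N(d₂)
   = 263.1826·0.890787 − 189.7577·0.674120·0.394373 = 183.991699
B₀ = V₀ − E₀ = 263.1826 − 183.991699 = 79.190901

B0=79.1909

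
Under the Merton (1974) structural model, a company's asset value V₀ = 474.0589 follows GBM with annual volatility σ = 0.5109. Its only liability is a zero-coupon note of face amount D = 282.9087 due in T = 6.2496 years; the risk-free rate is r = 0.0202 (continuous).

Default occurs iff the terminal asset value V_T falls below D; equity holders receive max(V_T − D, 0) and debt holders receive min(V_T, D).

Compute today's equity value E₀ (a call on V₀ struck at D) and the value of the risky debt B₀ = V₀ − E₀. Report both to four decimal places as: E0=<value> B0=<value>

d₁ = [ln(V₀/D) + (r + σ²/2)T] / (σ√T)
   = [ln(474.0589/282.9087) + (0.0202 + 0.5·0.5109²)·6.2496] / (0.5109·√6.2496)
   = [0.516207 + 0.941873] / 1.277209 = 1.141615
d₂ = d₁ − σ√T = 1.141615 − 1.277209 = -0.135594
N(d₁) = 0.873193,  N(d₂) = 0.446071,  e^(−rT) = 0.881402
E₀ = V₀·N(d₁) − D·e^(−rT)·N(d₂)
   = 474.0589·0.873193 − 282.9087·0.881402·0.446071 = 302.714314
B₀ = V₀ − E₀ = 474.0589 − 302.714314 = 171.344586

E0=302.7143 B0=171.3446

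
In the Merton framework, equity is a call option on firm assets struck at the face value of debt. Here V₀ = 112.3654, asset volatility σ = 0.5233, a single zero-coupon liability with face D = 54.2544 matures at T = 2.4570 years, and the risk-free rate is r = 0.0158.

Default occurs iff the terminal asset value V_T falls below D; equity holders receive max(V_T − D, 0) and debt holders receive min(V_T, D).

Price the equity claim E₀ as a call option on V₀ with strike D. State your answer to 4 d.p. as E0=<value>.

d₁ = [ln(V₀/D) + (r + σ²/2)T] / (σ√T)
   = [ln(112.3654/54.2544) + (0.0158 + 0.5·0.5233²)·2.4570] / (0.5233·√2.4570)
   = [0.728072 + 0.375237] / 0.820263 = 1.345066
d₂ = d₁ − σ√T = 1.345066 − 0.820263 = 0.524803
N(d₁) = 0.910698,  N(d₂) = 0.700140,  e^(−rT) = 0.961923
E₀ = V₀·N(d₁) − D·e^(−rT)·N(d₂)
   = 112.3654·0.910698 − 54.2544·0.961923·0.700140 = 65.791655

E0=65.7917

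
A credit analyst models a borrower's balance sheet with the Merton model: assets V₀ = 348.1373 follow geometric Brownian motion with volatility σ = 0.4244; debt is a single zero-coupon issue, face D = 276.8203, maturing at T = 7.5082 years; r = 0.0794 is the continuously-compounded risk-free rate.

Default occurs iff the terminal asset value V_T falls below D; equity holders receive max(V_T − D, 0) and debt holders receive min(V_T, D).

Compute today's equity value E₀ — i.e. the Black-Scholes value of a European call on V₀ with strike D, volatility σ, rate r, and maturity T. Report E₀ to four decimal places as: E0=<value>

d₁ = [ln(V₀/D) + (r + σ²/2)T] / (σ√T)
   = [ln(348.1373/276.8203) + (0.0794 + 0.5·0.4244²)·7.5082] / (0.4244·√7.5082)
   = [0.229228 + 1.272322] / 1.162902 = 1.291209
d₂ = d₁ − σ√T = 1.291209 − 1.162902 = 0.128307
N(d₁) = 0.901684,  N(d₂) = 0.551047,  e^(−rT) = 0.550928
E₀ = V₀·N(d₁) − D·e^(−rT)·N(d₂)
   = 348.1373·0.901684 − 276.8203·0.550928·0.551047 = 229.870888

E0=229.8709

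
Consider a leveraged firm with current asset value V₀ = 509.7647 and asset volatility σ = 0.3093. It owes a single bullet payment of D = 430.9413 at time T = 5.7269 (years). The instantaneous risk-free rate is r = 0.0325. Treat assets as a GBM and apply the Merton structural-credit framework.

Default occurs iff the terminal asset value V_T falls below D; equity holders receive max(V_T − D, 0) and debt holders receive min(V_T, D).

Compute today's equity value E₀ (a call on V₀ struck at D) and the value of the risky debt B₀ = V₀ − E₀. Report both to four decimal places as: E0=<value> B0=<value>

d₁ = [ln(V₀/D) + (r + σ²/2)T] / (σ√T)
   = [ln(509.7647/430.9413) + (0.0325 + 0.5·0.3093²)·5.7269] / (0.3093·√5.7269)
   = [0.167977 + 0.460060] / 0.740184 = 0.848489
d₂ = d₁ − σ√T = 0.848489 − 0.740184 = 0.108305
N(d₁) = 0.801917,  N(d₂) = 0.543123,  e^(−rT) = 0.830170
E₀ = V₀·N(d₁) − D·e^(−rT)·N(d₂)
   = 509.7647·0.801917 − 430.9413·0.830170·0.543123 = 214.484198
B₀ = V₀ − E₀ = 509.7647 − 214.484198 = 295.280502

E0=214.4842 B0=295.2805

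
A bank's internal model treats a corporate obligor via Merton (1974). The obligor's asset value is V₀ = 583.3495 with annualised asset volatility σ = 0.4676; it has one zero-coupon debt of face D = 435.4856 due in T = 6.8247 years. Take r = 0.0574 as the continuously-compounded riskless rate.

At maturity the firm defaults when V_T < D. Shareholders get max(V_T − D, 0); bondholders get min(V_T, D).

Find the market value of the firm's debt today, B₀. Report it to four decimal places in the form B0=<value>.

B0=211.7017

d₁ = [ln(V₀/D) + (r + σ²/2)T] / (σ√T)
   = [ln(583.3495/435.4856) + (0.0574 + 0.5·0.4676²)·6.8247] / (0.4676·√6.8247)
   = [0.292325 + 1.137847] / 1.221564 = 1.170771
d₂ = d₁ − σ√T = 1.170771 − 1.221564 = -0.050793
N(d₁) = 0.879155,  N(d₂) = 0.479745,  e^(−rT) = 0.675881
E₀ = V₀·N(d₁) − D·e^(−rT)·N(d₂)
   = 583.3495·0.879155 − 435.4856·0.675881·0.479745 = 371.647832
B₀ = V₀ − E₀ = 583.3495 − 371.647832 = 211.701668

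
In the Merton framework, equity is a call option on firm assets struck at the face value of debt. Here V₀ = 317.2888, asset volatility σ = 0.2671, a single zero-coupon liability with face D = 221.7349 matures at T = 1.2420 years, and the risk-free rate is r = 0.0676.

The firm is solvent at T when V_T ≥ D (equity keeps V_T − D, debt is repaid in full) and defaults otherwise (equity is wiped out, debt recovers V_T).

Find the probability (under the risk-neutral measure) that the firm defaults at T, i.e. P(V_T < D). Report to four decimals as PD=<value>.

d₁ = [ln(V₀/D) + (r + σ²/2)T] / (σ√T)
   = [ln(317.2888/221.7349) + (0.0676 + 0.5·0.2671²)·1.2420] / (0.2671·√1.2420)
   = [0.358330 + 0.128263] / 0.297670 = 1.634673
d₂ = d₁ − σ√T = 1.634673 − 0.297670 = 1.337003
risk-neutral PD = N(−d₂) = N(-1.337003) = 0.090611

PD=0.0906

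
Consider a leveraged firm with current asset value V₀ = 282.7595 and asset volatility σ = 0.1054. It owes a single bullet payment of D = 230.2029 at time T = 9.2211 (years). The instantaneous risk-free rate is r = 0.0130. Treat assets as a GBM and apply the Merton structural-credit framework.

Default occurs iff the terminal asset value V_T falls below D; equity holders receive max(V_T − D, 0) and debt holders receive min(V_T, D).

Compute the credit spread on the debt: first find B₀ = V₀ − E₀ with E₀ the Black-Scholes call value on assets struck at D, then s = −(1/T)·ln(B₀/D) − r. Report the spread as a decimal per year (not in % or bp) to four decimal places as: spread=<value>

d₁ = [ln(V₀/D) + (r + σ²/2)T] / (σ√T)
   = [ln(282.7595/230.2029) + (0.0130 + 0.5·0.1054²)·9.2211] / (0.1054·√9.2211)
   = [0.205636 + 0.171094] / 0.320060 = 1.177057
d₂ = d₁ − σ√T = 1.177057 − 0.320060 = 0.856996
N(d₁) = 0.880414,  N(d₂) = 0.804277,  e^(−rT) = 0.887032
E₀ = V₀·N(d₁) − D·e^(−rT)·N(d₂)
   = 282.7595·0.880414 − 230.2029·0.887032·0.804277 = 84.714185
B₀ = V₀ − E₀ = 282.7595 − 84.714185 = 198.045315
spread = −(1/T)·ln(B₀/D) − r = −(1/9.2211)·ln(198.045315/230.2029) − 0.0130 = 0.00331749

spread=0.0033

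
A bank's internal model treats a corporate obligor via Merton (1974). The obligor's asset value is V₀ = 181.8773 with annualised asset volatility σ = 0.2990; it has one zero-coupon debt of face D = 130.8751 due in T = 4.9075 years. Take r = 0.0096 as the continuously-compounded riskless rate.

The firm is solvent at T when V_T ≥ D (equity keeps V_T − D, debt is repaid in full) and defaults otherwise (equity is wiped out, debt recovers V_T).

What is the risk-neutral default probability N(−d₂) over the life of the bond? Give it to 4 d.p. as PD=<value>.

PD=0.4064

d₁ = [ln(V₀/D) + (r + σ²/2)T] / (σ√T)
   = [ln(181.8773/130.8751) + (0.0096 + 0.5·0.2990²)·4.9075] / (0.2990·√4.9075)
   = [0.329089 + 0.266480] / 0.662371 = 0.899146
d₂ = d₁ − σ√T = 0.899146 − 0.662371 = 0.236775
risk-neutral PD = N(−d₂) = N(-0.236775) = 0.406416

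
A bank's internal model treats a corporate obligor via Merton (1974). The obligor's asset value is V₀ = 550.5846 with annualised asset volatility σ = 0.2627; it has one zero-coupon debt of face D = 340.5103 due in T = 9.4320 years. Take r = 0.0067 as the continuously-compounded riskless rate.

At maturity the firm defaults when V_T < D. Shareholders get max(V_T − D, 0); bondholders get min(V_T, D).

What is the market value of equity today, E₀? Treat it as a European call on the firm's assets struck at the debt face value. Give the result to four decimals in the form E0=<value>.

d₁ = [ln(V₀/D) + (r + σ²/2)T] / (σ√T)
   = [ln(550.5846/340.5103) + (0.0067 + 0.5·0.2627²)·9.4320] / (0.2627·√9.4320)
   = [0.480535 + 0.388652] / 0.806793 = 1.077336
d₂ = d₁ − σ√T = 1.077336 − 0.806793 = 0.270543
N(d₁) = 0.859335,  N(d₂) = 0.606629,  e^(−rT) = 0.938761
E₀ = V₀·N(d₁) − D·e^(−rT)·N(d₂)
   = 550.5846·0.859335 − 340.5103·0.938761·0.606629 = 279.222941

E0=279.2229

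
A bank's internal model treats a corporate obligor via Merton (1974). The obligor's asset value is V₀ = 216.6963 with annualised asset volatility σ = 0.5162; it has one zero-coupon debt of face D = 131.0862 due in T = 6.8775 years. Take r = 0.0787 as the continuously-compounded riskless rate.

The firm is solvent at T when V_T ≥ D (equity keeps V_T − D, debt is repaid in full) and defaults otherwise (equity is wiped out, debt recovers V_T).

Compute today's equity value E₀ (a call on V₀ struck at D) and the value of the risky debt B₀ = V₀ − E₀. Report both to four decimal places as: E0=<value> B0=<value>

d₁ = [ln(V₀/D) + (r + σ²/2)T] / (σ√T)
   = [ln(216.6963/131.0862) + (0.0787 + 0.5·0.5162²)·6.8775] / (0.5162·√6.8775)
   = [0.502642 + 1.457557] / 1.353734 = 1.447994
d₂ = d₁ − σ√T = 1.447994 − 1.353734 = 0.094260
N(d₁) = 0.926191,  N(d₂) = 0.537549,  e^(−rT) = 0.582015
E₀ = V₀·N(d₁) − D·e^(−rT)·N(d₂)
   = 216.6963·0.926191 − 131.0862·0.582015·0.537549 = 159.690276
B₀ = V₀ − E₀ = 216.6963 − 159.690276 = 57.006024

E0=159.6903 B0=57.0060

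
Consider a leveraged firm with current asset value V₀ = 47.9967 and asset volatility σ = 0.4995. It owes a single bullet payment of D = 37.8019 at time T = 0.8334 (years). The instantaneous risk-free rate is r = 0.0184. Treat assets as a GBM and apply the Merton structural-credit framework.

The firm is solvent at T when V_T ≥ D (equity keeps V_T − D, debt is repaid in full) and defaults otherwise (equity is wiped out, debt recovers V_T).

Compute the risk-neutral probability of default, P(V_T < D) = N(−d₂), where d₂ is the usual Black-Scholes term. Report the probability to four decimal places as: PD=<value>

PD=0.3710

d₁ = [ln(V₀/D) + (r + σ²/2)T] / (σ√T)
   = [ln(47.9967/37.8019) + (0.0184 + 0.5·0.4995²)·0.8334] / (0.4995·√0.8334)
   = [0.238773 + 0.119301] / 0.455997 = 0.785255
d₂ = d₁ − σ√T = 0.785255 − 0.455997 = 0.329258
risk-neutral PD = N(−d₂) = N(-0.329258) = 0.370980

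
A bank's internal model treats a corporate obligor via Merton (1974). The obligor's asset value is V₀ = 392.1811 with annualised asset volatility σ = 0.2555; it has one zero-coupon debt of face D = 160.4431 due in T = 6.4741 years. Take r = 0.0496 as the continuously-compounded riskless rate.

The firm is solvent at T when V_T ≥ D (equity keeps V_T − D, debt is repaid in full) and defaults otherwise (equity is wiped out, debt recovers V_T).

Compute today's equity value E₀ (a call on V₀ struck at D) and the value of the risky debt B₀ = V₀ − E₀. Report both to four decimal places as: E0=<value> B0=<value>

E0=277.4032 B0=114.7779

d₁ = [ln(V₀/D) + (r + σ²/2)T] / (σ√T)
   = [ln(392.1811/160.4431) + (0.0496 + 0.5·0.2555²)·6.4741] / (0.2555·√6.4741)
   = [0.893784 + 0.532431] / 0.650101 = 2.193837
d₂ = d₁ − σ√T = 2.193837 − 0.650101 = 1.543737
N(d₁) = 0.985876,  N(d₂) = 0.938674,  e^(−rT) = 0.725340
E₀ = V₀·N(d₁) − D·e^(−rT)·N(d₂)
   = 392.1811·0.985876 − 160.4431·0.725340·0.938674 = 277.403246
B₀ = V₀ − E₀ = 392.1811 − 277.403246 = 114.777854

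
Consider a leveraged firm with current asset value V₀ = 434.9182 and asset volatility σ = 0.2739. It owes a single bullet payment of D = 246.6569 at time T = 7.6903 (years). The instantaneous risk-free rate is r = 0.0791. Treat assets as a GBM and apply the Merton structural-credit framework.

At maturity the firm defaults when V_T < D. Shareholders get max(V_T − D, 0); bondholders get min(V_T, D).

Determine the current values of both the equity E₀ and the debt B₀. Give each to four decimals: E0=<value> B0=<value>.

E0=305.2444 B0=129.6738

d₁ = [ln(V₀/D) + (r + σ²/2)T] / (σ√T)
   = [ln(434.9182/246.6569) + (0.0791 + 0.5·0.2739²)·7.6903] / (0.2739·√7.6903)
   = [0.567160 + 0.896771] / 0.759563 = 1.927333
d₂ = d₁ − σ√T = 1.927333 − 0.759563 = 1.167770
N(d₁) = 0.973031,  N(d₂) = 0.878550,  e^(−rT) = 0.544274
E₀ = V₀·N(d₁) − D·e^(−rT)·N(d₂)
   = 434.9182·0.973031 − 246.6569·0.544274·0.878550 = 305.244449
B₀ = V₀ − E₀ = 434.9182 − 305.244449 = 129.673751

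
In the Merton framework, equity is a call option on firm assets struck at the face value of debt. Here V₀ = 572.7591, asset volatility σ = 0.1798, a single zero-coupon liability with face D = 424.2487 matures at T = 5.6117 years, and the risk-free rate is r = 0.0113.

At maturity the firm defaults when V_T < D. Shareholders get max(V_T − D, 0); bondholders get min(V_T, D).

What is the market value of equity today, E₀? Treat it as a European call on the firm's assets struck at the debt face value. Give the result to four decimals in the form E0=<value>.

E0=196.5023

d₁ = [ln(V₀/D) + (r + σ²/2)T] / (σ√T)
   = [ln(572.7591/424.2487) + (0.0113 + 0.5·0.1798²)·5.6117] / (0.1798·√5.6117)
   = [0.300145 + 0.154120] / 0.425929 = 1.066529
d₂ = d₁ − σ√T = 1.066529 − 0.425929 = 0.640600
N(d₁) = 0.856908,  N(d₂) = 0.739109,  e^(−rT) = 0.938557
E₀ = V₀·N(d₁) − D·e^(−rT)·N(d₂)
   = 572.7591·0.856908 − 424.2487·0.938557·0.739109 = 196.502329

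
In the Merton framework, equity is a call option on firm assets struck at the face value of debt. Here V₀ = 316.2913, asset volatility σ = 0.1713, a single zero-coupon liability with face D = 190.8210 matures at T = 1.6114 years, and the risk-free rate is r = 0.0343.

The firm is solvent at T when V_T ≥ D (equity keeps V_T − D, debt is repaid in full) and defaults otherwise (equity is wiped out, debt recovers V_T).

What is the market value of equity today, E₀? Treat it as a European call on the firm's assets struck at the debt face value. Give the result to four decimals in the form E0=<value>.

d₁ = [ln(V₀/D) + (r + σ²/2)T] / (σ√T)
   = [ln(316.2913/190.8210) + (0.0343 + 0.5·0.1713²)·1.6114] / (0.1713·√1.6114)
   = [0.505328 + 0.078913] / 0.217450 = 2.686786
d₂ = d₁ − σ√T = 2.686786 − 0.217450 = 2.469336
N(d₁) = 0.996393,  N(d₂) = 0.993232,  e^(−rT) = 0.946229
E₀ = V₀·N(d₁) − D·e^(−rT)·N(d₂)
   = 316.2913·0.996393 − 190.8210·0.946229·0.993232 = 135.812155

E0=135.8122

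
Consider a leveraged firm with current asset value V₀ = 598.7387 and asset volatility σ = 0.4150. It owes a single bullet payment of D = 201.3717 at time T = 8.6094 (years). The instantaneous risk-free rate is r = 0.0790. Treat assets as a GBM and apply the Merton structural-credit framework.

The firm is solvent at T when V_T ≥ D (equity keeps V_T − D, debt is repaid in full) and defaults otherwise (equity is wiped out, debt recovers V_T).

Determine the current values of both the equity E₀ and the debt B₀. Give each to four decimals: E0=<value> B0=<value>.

E0=505.3212 B0=93.4175

d₁ = [ln(V₀/D) + (r + σ²/2)T] / (σ√T)
   = [ln(598.7387/201.3717) + (0.0790 + 0.5·0.4150²)·8.6094] / (0.4150·√8.6094)
   = [1.089673 + 1.421520] / 1.217684 = 2.062270
d₂ = d₁ − σ√T = 2.062270 − 1.217684 = 0.844586
N(d₁) = 0.980409,  N(d₂) = 0.800829,  e^(−rT) = 0.506545
E₀ = V₀·N(d₁) − D·e^(−rT)·N(d₂)
   = 598.7387·0.980409 − 201.3717·0.506545·0.800829 = 505.321212
B₀ = V₀ − E₀ = 598.7387 − 505.321212 = 93.417488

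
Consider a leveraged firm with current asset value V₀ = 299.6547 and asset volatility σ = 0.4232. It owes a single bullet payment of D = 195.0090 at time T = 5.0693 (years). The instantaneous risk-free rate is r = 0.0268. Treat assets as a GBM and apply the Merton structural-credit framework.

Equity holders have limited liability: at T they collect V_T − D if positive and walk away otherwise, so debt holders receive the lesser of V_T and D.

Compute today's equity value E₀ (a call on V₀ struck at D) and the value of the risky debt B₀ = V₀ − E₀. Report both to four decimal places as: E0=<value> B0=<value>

d₁ = [ln(V₀/D) + (r + σ²/2)T] / (σ√T)
   = [ln(299.6547/195.0090) + (0.0268 + 0.5·0.4232²)·5.0693] / (0.4232·√5.0693)
   = [0.429585 + 0.589809] / 0.952839 = 1.069849
d₂ = d₁ − σ√T = 1.069849 − 0.952839 = 0.117009
N(d₁) = 0.857656,  N(d₂) = 0.546574,  e^(−rT) = 0.872967
E₀ = V₀·N(d₁) − D·e^(−rT)·N(d₂)
   = 299.6547·0.857656 − 195.0090·0.872967·0.546574 = 163.953961
B₀ = V₀ − E₀ = 299.6547 − 163.953961 = 135.700739

E0=163.9540 B0=135.7007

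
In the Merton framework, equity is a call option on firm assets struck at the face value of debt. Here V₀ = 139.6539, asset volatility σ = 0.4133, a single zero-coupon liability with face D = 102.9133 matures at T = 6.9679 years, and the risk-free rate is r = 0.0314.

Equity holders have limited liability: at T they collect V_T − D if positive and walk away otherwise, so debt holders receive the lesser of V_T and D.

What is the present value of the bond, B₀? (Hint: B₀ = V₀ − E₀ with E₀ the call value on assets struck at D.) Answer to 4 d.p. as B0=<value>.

d₁ = [ln(V₀/D) + (r + σ²/2)T] / (σ√T)
   = [ln(139.6539/102.9133) + (0.0314 + 0.5·0.4133²)·6.9679] / (0.4133·√6.9679)
   = [0.305280 + 0.813910] / 1.090979 = 1.025858
d₂ = d₁ − σ√T = 1.025858 − 1.090979 = -0.065121
N(d₁) = 0.847521,  N(d₂) = 0.474039,  e^(−rT) = 0.803489
E₀ = V₀·N(d₁) − D·e^(−rT)·N(d₂)
   = 139.6539·0.847521 − 102.9133·0.803489·0.474039 = 79.161454
B₀ = V₀ − E₀ = 139.6539 − 79.161454 = 60.492446

B0=60.4924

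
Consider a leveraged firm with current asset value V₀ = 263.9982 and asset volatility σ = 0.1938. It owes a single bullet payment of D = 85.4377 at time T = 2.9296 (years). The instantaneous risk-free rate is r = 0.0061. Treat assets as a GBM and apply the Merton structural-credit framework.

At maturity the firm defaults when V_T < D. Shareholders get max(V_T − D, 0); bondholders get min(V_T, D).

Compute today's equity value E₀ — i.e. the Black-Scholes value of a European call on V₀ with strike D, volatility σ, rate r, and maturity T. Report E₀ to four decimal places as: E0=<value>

d₁ = [ln(V₀/D) + (r + σ²/2)T] / (σ√T)
   = [ln(263.9982/85.4377) + (0.0061 + 0.5·0.1938²)·2.9296] / (0.1938·√2.9296)
   = [1.128155 + 0.072886] / 0.331710 = 3.620761
d₂ = d₁ − σ√T = 3.620761 − 0.331710 = 3.289052
N(d₁) = 0.999853,  N(d₂) = 0.999497,  e^(−rT) = 0.982288
E₀ = V₀·N(d₁) − D·e^(−rT)·N(d₂)
   = 263.9982·0.999853 − 85.4377·0.982288·0.999497 = 180.077168

E0=180.0772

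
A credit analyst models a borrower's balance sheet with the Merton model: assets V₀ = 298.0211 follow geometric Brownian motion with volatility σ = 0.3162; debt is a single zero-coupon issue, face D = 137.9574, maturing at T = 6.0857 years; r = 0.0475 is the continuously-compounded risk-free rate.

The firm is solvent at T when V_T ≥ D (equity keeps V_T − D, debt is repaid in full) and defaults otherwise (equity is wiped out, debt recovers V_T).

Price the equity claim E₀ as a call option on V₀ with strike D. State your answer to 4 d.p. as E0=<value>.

d₁ = [ln(V₀/D) + (r + σ²/2)T] / (σ√T)
   = [ln(298.0211/137.9574) + (0.0475 + 0.5·0.3162²)·6.0857] / (0.3162·√6.0857)
   = [0.770219 + 0.593302] / 0.780040 = 1.748014
d₂ = d₁ − σ√T = 1.748014 − 0.780040 = 0.967974
N(d₁) = 0.959769,  N(d₂) = 0.833471,  e^(−rT) = 0.748959
E₀ = V₀·N(d₁) − D·e^(−rT)·N(d₂)
   = 298.0211·0.959769 − 137.9574·0.748959·0.833471 = 199.913505

E0=199.9135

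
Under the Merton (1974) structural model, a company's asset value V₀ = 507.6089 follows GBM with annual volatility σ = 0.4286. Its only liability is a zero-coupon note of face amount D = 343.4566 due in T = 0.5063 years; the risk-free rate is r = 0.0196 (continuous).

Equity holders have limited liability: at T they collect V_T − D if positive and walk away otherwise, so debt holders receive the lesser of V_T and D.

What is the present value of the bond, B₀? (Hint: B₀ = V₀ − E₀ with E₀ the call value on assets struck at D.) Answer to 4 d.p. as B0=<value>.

d₁ = [ln(V₀/D) + (r + σ²/2)T] / (σ√T)
   = [ln(507.6089/343.4566) + (0.0196 + 0.5·0.4286²)·0.5063] / (0.4286·√0.5063)
   = [0.390651 + 0.056427] / 0.304969 = 1.465974
d₂ = d₁ − σ√T = 1.465974 − 0.304969 = 1.161005
N(d₁) = 0.928672,  N(d₂) = 0.877180,  e^(−rT) = 0.990126
E₀ = V₀·N(d₁) − D·e^(−rT)·N(d₂)
   = 507.6089·0.928672 − 343.4566·0.990126·0.877180 = 173.103964
B₀ = V₀ − E₀ = 507.6089 − 173.103964 = 334.504936

B0=334.5049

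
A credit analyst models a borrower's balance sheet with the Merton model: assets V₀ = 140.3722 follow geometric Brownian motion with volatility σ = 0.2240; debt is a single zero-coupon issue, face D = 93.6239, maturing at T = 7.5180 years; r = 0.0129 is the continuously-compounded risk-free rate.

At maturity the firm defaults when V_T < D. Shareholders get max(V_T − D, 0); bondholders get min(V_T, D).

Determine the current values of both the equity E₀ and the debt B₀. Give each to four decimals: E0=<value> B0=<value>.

d₁ = [ln(V₀/D) + (r + σ²/2)T] / (σ√T)
   = [ln(140.3722/93.6239) + (0.0129 + 0.5·0.2240²)·7.5180] / (0.2240·√7.5180)
   = [0.405012 + 0.285594] / 0.614185 = 1.124426
d₂ = d₁ − σ√T = 1.124426 − 0.614185 = 0.510241
N(d₁) = 0.869584,  N(d₂) = 0.695059,  e^(−rT) = 0.907572
E₀ = V₀·N(d₁) − D·e^(−rT)·N(d₂)
   = 140.3722·0.869584 − 93.6239·0.907572·0.695059 = 63.005948
B₀ = V₀ − E₀ = 140.3722 − 63.005948 = 77.366252

E0=63.0059 B0=77.3663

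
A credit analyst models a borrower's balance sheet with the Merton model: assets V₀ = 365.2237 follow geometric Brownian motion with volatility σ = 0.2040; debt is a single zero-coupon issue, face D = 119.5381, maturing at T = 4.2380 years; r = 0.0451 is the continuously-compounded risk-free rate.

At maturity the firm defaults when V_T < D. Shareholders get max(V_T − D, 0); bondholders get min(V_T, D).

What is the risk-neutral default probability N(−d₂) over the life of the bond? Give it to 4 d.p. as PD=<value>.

PD=0.0018

d₁ = [ln(V₀/D) + (r + σ²/2)T] / (σ√T)
   = [ln(365.2237/119.5381) + (0.0451 + 0.5·0.2040²)·4.2380] / (0.2040·√4.2380)
   = [1.116875 + 0.279318] / 0.419963 = 3.324565
d₂ = d₁ − σ√T = 3.324565 − 0.419963 = 2.904602
risk-neutral PD = N(−d₂) = N(-2.904602) = 0.001839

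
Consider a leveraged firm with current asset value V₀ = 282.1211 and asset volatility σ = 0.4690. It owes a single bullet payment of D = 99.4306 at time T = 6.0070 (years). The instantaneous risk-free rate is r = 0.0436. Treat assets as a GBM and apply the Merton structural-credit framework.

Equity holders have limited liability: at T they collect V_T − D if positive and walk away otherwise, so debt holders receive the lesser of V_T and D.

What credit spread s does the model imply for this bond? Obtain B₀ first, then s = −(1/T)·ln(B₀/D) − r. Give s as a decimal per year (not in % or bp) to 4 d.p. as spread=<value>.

d₁ = [ln(V₀/D) + (r + σ²/2)T] / (σ√T)
   = [ln(282.1211/99.4306) + (0.0436 + 0.5·0.4690²)·6.0070] / (0.4690·√6.0070)
   = [1.042876 + 0.922558] / 1.149481 = 1.709846
d₂ = d₁ − σ√T = 1.709846 − 1.149481 = 0.560365
N(d₁) = 0.956353,  N(d₂) = 0.712385,  e^(−rT) = 0.769584
E₀ = V₀·N(d₁) − D·e^(−rT)·N(d₂)
   = 282.1211·0.956353 − 99.4306·0.769584·0.712385 = 215.295480
B₀ = V₀ − E₀ = 282.1211 − 215.295480 = 66.825620
spread = −(1/T)·ln(B₀/D) − r = −(1/6.0070)·ln(66.825620/99.4306) − 0.0436 = 0.02255172

spread=0.0226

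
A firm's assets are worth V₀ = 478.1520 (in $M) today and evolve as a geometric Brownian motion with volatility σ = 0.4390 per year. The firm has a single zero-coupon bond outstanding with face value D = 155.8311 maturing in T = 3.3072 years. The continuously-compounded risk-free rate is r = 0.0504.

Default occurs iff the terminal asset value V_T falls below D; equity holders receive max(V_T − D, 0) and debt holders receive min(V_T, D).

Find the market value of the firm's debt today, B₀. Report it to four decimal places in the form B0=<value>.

d₁ = [ln(V₀/D) + (r + σ²/2)T] / (σ√T)
   = [ln(478.1520/155.8311) + (0.0504 + 0.5·0.4390²)·3.3072] / (0.4390·√3.3072)
   = [1.121156 + 0.485366] / 0.798353 = 2.012297
d₂ = d₁ − σ√T = 2.012297 − 0.798353 = 1.213944
N(d₁) = 0.977906,  N(d₂) = 0.887615,  e^(−rT) = 0.846468
E₀ = V₀·N(d₁) − D·e^(−rT)·N(d₂)
   = 478.1520·0.977906 − 155.8311·0.846468·0.887615 = 350.505709
B₀ = V₀ − E₀ = 478.1520 − 350.505709 = 127.646291

B0=127.6463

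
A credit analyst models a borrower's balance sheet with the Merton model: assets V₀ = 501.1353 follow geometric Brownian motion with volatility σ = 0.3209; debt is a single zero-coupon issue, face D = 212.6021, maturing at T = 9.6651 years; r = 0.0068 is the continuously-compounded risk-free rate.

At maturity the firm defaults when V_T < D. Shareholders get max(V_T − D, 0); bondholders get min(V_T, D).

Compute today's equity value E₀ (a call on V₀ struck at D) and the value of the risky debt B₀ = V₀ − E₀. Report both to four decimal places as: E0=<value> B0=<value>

E0=330.0332 B0=171.1021

d₁ = [ln(V₀/D) + (r + σ²/2)T] / (σ√T)
   = [ln(501.1353/212.6021) + (0.0068 + 0.5·0.3209²)·9.6651] / (0.3209·√9.6651)
   = [0.857454 + 0.563363] / 0.997638 = 1.424181
d₂ = d₁ − σ√T = 1.424181 − 0.997638 = 0.426543
N(d₁) = 0.922803,  N(d₂) = 0.665144,  e^(−rT) = 0.936391
E₀ = V₀·N(d₁) − D·e^(−rT)·N(d₂)
   = 501.1353·0.922803 − 212.6021·0.936391·0.665144 = 330.033216
B₀ = V₀ − E₀ = 501.1353 − 330.033216 = 171.102084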